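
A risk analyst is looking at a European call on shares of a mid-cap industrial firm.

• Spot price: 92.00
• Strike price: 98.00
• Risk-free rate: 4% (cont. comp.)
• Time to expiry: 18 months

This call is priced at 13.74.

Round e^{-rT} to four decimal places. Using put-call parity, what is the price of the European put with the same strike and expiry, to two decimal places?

e^(−rT) = e^(−0.04·1.5) = 0.9418
Put-call parity: C − P = S − K·e^(−rT) = 92 − 98·0.9418 = 92 − 92.2964 = -0.2964
P = C − (C − P) = 13.74 − (-0.2964) = 14.0364

14.04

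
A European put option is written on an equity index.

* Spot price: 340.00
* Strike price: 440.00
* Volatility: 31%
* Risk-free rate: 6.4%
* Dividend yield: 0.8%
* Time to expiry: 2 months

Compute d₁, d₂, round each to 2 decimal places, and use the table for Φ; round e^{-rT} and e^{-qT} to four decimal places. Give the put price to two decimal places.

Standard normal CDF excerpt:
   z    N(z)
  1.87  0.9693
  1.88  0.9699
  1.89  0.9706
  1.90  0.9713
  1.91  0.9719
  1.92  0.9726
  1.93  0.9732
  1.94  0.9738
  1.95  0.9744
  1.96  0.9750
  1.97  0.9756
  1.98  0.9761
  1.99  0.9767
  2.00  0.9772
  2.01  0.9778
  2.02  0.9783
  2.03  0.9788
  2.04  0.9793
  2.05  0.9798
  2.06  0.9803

σ√T = 0.31·√0.1667 = 0.1266
ln(S/K) + (r − q + σ²/2)T = ln(340/440) + (0.064 − 0.008 + 0.31²/2)·0.1667 = -0.2578 + 0.0173 = -0.2405
d₁ = -0.2405 / 0.1266 = -1.9002 ≈ -1.90
d₂ = d₁ − σ√T = -1.9002 − 0.1266 = -2.0268 ≈ -2.03
e^(−qT) = e^(−0.008·0.1667) = 0.9987;  e^(−rT) = e^(−0.064·0.1667) = 0.9894
P = 440·0.9894·N(2.03) − 340·0.9987·N(1.90) = 440·0.9894·0.9788 − 340·0.9987·0.9713 = 426.1069 − 329.8127 = 96.2942

96.29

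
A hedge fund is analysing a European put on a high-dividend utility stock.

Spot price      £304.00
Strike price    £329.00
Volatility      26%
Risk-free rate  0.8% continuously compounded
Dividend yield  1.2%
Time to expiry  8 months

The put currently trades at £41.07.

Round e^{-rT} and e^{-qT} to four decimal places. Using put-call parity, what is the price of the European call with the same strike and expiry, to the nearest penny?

£15.38

e^(−qT) = e^(−0.012·0.6667) = 0.9920;  e^(−rT) = e^(−0.008·0.6667) = 0.9947
Put-call parity: C − P = S·e^(−qT) − K·e^(−rT) = 304·0.9920 − 329·0.9947 = 301.5680 − 327.2563 = -25.6883
C = P + (C − P) = 41.07 + (-25.6883) = 15.3817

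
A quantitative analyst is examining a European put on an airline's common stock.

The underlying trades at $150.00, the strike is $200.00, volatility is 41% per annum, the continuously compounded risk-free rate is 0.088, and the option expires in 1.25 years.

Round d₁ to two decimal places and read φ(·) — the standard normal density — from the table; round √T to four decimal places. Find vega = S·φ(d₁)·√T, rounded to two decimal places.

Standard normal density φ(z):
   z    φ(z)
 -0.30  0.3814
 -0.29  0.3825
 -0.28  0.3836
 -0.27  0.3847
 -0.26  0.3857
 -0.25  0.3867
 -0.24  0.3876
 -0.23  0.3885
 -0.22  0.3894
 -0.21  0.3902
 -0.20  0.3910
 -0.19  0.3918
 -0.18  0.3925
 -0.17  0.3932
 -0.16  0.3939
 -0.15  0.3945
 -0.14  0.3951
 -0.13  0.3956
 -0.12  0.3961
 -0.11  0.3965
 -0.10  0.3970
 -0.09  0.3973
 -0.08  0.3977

σ√T = 0.41 × 1.1180 = 0.4584
d₁ = [ln(150/200) + (0.088 + 0.41²/2)·1.25] / 0.4584 = [-0.2877 + 0.2151] / 0.4584 = -0.1584 → -0.16
√T = √1.25 = 1.1180
φ(d₁) = φ(-0.16) = 0.3939
vega = S·φ(d₁)·√T = 150·0.3939·1.1180 = 66.0570

66.06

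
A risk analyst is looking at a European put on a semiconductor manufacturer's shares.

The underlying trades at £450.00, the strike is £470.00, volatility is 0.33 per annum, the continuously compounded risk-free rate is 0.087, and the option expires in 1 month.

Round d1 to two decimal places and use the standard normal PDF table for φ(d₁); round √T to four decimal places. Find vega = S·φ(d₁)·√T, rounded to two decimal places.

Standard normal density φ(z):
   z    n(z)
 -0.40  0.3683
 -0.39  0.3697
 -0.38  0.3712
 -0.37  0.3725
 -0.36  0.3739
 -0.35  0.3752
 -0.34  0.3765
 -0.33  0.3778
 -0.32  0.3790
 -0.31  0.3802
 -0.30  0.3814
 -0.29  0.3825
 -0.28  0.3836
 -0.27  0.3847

49.08

σ√T = 0.33 × 0.2887 = 0.0953
d₁ = [ln(450/470) + (0.087 + 0.33²/2)·0.08333] / 0.0953 = [-0.0435 + 0.0118] / 0.0953 = -0.3327 which rounds to -0.33
√T = √0.08333 = 0.2887
φ(d₁) = φ(-0.33) = 0.3778
vega = S·φ(d₁)·√T = 450·0.3778·0.2887 = 49.0819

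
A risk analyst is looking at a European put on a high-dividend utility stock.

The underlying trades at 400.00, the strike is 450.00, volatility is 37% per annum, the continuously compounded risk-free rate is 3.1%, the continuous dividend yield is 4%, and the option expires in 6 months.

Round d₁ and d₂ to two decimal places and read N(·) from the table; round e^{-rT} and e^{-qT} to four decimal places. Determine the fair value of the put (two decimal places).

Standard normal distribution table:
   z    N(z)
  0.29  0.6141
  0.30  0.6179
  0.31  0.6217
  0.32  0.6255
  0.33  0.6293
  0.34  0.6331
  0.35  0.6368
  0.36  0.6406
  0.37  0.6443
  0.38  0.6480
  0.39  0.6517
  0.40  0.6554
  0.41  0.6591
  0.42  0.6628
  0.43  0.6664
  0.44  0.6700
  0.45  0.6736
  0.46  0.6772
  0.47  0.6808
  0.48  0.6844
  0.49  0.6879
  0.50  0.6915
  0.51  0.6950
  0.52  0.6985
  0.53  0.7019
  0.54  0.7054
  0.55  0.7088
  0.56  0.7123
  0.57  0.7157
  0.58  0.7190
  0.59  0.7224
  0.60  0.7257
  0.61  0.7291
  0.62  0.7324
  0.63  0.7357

σ√T = 0.37 × 0.7071 = 0.2616
d₁ = [ln(400/450) + (0.031 − 0.04 + 0.37²/2)·0.5] / 0.2616 = [-0.1178 + 0.0297] / 0.2616 = -0.3366 ≈ -0.34
d₂ = d₁ − σ√T = -0.3366 − 0.2616 = -0.5982 ≈ -0.60
e^(−qT) = e^(−0.04·0.5) = 0.9802;  e^(−rT) = e^(−0.031·0.5) = 0.9846
P = 450·0.9846·N(0.60) − 400·0.9802·N(0.34) = 450·0.9846·0.7257 − 400·0.9802·0.6331 = 321.5359 − 248.2258 = 73.3101

73.31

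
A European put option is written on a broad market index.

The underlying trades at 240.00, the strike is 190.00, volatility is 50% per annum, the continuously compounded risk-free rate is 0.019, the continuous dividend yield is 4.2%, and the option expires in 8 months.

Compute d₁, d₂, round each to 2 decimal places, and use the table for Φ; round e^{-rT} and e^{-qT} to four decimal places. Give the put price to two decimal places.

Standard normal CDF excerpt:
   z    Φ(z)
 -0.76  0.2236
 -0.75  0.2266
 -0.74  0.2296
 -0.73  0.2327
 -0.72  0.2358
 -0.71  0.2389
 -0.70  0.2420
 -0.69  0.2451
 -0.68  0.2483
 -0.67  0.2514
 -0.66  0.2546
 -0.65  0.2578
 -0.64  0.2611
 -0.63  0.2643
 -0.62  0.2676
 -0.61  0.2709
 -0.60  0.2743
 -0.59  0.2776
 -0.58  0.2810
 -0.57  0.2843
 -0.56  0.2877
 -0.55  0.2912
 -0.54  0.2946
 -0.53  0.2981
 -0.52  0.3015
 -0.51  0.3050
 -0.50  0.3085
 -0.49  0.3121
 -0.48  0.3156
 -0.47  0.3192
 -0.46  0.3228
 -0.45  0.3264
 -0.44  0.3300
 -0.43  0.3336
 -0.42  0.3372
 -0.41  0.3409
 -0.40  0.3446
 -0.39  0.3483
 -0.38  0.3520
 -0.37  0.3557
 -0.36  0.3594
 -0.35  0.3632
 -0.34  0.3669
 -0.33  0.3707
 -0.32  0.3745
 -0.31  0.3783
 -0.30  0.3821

σ√T = 0.5·√0.6667 = 0.4082
d₁ = [ln(240/190) + (0.019 − 0.042 + 0.5²/2)·0.6667] / 0.4082 = [0.2336 + 0.0680] / 0.4082 = 0.7388 ⇒ 0.74
d₂ = d₁ − σ√T = 0.7388 − 0.4082 = 0.3306 ⇒ 0.33
e^(−qT) = e^(−0.042·0.6667) = 0.9724;  e^(−rT) = e^(−0.019·0.6667) = 0.9874
N(−d₂) = N(-0.33) = 0.3707;  N(−d₁) = N(-0.74) = 0.2296
P = 190·0.9874·0.3707 − 240·0.9724·0.2296 = 69.5455 − 53.5831 = 15.9624

15.96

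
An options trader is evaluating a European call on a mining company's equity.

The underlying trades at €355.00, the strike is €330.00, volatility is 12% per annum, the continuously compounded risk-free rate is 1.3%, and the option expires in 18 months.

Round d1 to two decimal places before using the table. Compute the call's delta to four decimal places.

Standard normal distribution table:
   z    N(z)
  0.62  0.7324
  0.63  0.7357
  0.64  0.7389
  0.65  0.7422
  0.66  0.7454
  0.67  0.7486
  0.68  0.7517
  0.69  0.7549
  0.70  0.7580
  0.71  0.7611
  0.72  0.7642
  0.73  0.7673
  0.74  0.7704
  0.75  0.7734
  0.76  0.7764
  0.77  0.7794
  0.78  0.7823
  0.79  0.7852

0.7580

T = 1.5;  σ√T = 0.1470
ln(S/K) + (r + σ²/2)T = ln(355/330) + (0.013 + 0.12²/2)·1.5 = 0.0730 + 0.0303 = 0.1033
d₁ = 0.1033 / 0.1470 = 0.7030 ≈ 0.70
N(d₁) = N(0.70) = 0.7580
Δ_call = N(d₁) = 0.7580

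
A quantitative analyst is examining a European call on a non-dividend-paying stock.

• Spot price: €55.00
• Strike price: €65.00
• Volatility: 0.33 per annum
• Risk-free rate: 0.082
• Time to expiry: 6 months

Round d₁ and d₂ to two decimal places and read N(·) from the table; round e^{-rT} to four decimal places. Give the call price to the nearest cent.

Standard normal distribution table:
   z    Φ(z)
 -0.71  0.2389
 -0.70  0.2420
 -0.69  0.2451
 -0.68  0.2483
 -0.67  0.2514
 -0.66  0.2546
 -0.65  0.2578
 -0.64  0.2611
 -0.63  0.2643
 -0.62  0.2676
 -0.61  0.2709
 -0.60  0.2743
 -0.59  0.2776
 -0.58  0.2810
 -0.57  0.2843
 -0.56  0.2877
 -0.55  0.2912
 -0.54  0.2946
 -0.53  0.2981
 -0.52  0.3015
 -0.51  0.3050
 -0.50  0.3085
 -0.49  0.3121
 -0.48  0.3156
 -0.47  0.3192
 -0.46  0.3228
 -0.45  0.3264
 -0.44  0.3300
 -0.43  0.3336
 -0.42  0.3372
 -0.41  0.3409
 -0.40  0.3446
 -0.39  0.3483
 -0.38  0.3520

σ√T = 0.33 × 0.7071 = 0.2333
d₁ = [ln(55/65) + (0.082 + ½·0.33²)·0.5] / (σ√T) = (-0.1671 + 0.0682) / 0.2333 = -0.4235 ≈ -0.42
d₂ = -0.4235 − 0.2333 = -0.6569 ≈ -0.66
exp(−rT) = exp(−0.082·0.5) = 0.9598
N(d₁) = N(-0.42) = 0.3372;  N(d₂) = N(-0.66) = 0.2546
C = 55·0.3372 − 65·0.9598·0.2546 = 18.5460 − 15.8837 = 2.6623

€2.66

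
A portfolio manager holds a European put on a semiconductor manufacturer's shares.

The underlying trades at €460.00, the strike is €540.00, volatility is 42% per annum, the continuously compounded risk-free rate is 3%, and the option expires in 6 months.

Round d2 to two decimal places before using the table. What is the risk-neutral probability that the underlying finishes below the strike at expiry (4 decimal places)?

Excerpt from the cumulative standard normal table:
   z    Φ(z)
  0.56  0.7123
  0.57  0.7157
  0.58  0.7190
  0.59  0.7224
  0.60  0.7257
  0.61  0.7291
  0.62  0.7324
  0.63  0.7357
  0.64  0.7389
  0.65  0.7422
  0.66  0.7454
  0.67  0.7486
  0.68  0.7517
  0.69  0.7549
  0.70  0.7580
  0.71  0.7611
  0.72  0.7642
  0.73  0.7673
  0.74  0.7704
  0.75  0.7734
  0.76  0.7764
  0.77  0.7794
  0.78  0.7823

σ√T = 0.42·√0.5 = 0.2970
d₁ = [ln(460/540) + (0.03 + 0.42²/2)·0.5] / 0.2970 = [-0.1603 + 0.0591] / 0.2970 = -0.3409 ⇒ -0.34
d₂ = d₁ − σ√T = -0.3409 − 0.2970 = -0.6379 ⇒ -0.64
Risk-neutral Pr[S_T < K] = N(−d₂) = N(0.64) = 0.7389

0.7389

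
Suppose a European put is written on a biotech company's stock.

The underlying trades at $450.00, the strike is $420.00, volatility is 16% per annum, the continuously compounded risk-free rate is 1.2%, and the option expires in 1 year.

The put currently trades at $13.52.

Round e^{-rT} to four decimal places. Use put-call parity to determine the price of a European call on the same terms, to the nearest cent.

$48.52

exp(−rT) = exp(−0.012·1) = 0.9881
Put-call parity: C − P = S − K·e^(−rT) = 450 − 420·0.9881 = 450 − 415.0020 = 34.9980
C = P + (C − P) = 13.52 + (34.9980) = 48.5180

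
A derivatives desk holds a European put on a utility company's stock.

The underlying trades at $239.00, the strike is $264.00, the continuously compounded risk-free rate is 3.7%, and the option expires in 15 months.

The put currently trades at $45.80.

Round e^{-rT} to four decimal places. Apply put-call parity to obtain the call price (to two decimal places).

exp(−rT) = exp(−0.037·1.25) = 0.9548
Put-call parity: C − P = S − K·e^(−rT) = 239 − 264·0.9548 = 239 − 252.0672 = -13.0672
C = P + (C − P) = 45.80 + (-13.0672) = 32.7328

$32.73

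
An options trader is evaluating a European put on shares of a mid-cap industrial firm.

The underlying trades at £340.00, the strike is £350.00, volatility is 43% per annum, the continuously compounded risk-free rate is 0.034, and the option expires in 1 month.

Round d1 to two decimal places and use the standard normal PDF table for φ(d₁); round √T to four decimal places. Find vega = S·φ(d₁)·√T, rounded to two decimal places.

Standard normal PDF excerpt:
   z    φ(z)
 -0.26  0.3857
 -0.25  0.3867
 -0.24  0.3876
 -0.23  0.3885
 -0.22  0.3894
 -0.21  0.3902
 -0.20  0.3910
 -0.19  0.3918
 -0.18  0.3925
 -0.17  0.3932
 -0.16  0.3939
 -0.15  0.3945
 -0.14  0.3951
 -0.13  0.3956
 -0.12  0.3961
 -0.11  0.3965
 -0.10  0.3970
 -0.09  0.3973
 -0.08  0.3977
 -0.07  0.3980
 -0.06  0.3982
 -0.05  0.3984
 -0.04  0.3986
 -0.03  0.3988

T = 0.08333;  σ√T = 0.1241
d₁ = [ln(340/350) + (0.034 + 0.43²/2)·0.08333] / 0.1241 = [-0.0290 + 0.0105] / 0.1241 = -0.1486 ≈ -0.15
√T = √0.08333 = 0.2887
φ(d₁) = φ(-0.15) = 0.3945
vega = S·φ(d₁)·√T = 340·0.3945·0.2887 = 38.7233
(Vega is the same for a European call and put with the same parameters.)

38.72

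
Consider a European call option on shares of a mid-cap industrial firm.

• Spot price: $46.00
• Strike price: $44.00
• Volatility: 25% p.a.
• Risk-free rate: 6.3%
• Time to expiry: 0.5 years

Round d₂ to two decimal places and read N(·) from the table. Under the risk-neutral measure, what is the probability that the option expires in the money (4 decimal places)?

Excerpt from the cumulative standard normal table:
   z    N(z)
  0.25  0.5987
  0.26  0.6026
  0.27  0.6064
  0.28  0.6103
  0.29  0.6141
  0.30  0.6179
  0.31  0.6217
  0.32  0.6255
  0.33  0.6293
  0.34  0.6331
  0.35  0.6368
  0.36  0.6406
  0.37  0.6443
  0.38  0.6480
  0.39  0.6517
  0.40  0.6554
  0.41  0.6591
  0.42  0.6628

T = 0.5;  σ√T = 0.1768
ln(S/K) + (r + σ²/2)T = ln(46/44) + (0.063 + 0.25²/2)·0.5 = 0.0445 + 0.0471 = 0.0916
d₁ = 0.0916 / 0.1768 = 0.5180 ≈ 0.52
d₂ = d₁ − σ√T = 0.5180 − 0.1768 = 0.3413 ≈ 0.34
Pr(exercise) under Q = N(d₂) = 0.6331

0.6331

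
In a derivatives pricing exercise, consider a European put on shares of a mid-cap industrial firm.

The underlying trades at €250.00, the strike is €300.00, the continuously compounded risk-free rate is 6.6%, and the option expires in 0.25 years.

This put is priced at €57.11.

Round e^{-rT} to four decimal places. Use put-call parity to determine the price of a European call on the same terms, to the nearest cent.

e^(−rT) = e^(−0.066·0.25) = 0.9836
Put-call parity: C − P = S − K·e^(−rT) = 250 − 300·0.9836 = 250 − 295.0800 = -45.0800
C = P + (C − P) = 57.11 + (-45.0800) = 12.0300

€12.03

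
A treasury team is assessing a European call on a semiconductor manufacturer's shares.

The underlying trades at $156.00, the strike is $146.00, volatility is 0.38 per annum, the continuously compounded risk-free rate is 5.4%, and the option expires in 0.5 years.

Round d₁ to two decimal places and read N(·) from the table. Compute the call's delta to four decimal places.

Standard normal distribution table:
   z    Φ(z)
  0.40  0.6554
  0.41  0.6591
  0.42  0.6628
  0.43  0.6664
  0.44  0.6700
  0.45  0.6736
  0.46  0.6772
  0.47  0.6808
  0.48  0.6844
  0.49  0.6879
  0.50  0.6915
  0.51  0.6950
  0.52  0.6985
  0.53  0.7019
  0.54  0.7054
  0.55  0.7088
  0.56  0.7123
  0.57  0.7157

σ√T = 0.38 × 0.7071 = 0.2687
d₁ = [ln(156/146) + (0.054 + 0.38²/2)·0.5] / 0.2687 = [0.0662 + 0.0631] / 0.2687 = 0.4814 ≈ 0.48
N(d₁) = N(0.48) = 0.6844
Δ_call = N(d₁) = 0.6844

0.6844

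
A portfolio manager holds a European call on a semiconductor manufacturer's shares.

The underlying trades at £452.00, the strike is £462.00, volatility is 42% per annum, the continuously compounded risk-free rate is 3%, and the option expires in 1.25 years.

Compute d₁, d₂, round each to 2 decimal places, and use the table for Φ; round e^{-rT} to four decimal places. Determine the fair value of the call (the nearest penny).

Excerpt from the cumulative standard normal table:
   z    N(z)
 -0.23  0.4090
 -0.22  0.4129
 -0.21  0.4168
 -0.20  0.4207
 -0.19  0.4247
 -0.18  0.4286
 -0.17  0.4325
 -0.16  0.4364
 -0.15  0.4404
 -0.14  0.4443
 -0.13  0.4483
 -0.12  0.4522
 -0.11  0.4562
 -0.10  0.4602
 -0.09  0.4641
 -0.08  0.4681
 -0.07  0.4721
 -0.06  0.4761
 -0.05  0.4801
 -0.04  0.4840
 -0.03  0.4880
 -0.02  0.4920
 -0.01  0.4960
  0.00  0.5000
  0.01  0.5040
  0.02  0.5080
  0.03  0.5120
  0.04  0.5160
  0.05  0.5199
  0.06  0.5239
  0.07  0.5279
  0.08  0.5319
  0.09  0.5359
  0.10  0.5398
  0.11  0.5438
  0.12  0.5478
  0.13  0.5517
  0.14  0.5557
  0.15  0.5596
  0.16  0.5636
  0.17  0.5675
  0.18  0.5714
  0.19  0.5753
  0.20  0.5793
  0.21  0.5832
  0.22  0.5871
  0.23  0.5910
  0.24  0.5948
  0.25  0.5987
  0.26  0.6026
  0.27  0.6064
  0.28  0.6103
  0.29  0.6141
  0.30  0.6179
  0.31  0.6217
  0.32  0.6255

T = 1.25;  σ√T = 0.4696
ln(S/K) + (r + σ²/2)T = ln(452/462) + (0.03 + 0.42²/2)·1.25 = -0.0219 + 0.1477 = 0.1259
d₁ = 0.1259 / 0.4696 = 0.2680 → 0.27
d₂ = d₁ − σ√T = 0.2680 − 0.4696 = -0.2015 → -0.20
e^(−rT) = e^(−0.03·1.25) = 0.9632
N(d₁) = N(0.27) = 0.6064;  N(d₂) = N(-0.20) = 0.4207
C = 452·0.6064 − 462·0.9632·0.4207 = 274.0928 − 187.2108 = 86.8820

£86.88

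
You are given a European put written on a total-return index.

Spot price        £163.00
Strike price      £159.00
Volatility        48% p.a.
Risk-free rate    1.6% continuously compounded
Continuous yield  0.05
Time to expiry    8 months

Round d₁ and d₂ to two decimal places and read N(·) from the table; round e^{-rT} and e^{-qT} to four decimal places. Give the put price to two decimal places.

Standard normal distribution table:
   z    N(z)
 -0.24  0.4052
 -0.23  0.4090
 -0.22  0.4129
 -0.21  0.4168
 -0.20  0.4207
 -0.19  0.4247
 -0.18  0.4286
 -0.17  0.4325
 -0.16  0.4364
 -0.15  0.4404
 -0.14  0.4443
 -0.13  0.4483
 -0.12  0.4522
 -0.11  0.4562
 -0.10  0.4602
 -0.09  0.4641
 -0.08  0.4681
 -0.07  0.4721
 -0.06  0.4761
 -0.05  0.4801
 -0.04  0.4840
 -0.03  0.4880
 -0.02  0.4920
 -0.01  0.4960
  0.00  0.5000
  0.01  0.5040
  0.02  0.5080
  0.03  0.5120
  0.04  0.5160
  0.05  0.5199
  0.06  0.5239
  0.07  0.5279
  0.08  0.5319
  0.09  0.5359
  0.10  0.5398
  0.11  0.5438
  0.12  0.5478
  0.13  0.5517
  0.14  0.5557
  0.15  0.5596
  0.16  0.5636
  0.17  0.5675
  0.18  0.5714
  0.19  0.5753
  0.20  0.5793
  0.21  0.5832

σ√T = 0.48 × 0.8165 = 0.3919
d₁ = [ln(163/159) + (0.016 − 0.05 + 0.48²/2)·0.6667] / 0.3919 = [0.0248 + 0.0541] / 0.3919 = 0.2015 → 0.20
d₂ = d₁ − σ√T = 0.2015 − 0.3919 = -0.1904 → -0.19
exp(−qT) = exp(−0.05·0.6667) = 0.9672;  exp(−rT) = exp(−0.016·0.6667) = 0.9894
P = 159·0.9894·N(0.19) − 163·0.9672·N(-0.20) = 159·0.9894·0.5753 − 163·0.9672·0.4207 = 90.5031 − 66.3249 = 24.1782

£24.18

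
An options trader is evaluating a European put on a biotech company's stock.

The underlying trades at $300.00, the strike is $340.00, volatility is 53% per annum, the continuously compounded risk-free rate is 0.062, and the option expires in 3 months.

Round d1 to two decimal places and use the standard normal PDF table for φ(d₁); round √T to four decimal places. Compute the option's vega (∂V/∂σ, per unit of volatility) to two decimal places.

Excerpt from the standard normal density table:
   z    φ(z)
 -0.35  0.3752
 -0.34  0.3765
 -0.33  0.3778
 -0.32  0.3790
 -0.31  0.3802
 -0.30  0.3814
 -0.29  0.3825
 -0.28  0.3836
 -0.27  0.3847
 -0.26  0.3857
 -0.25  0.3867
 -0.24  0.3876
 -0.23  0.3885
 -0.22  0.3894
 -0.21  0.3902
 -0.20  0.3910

σ√T = 0.53 × 0.5000 = 0.2650
ln(S/K) + (r + σ²/2)T = ln(300/340) + (0.062 + 0.53²/2)·0.25 = -0.1252 + 0.0506 = -0.0746
d₁ = -0.0746 / 0.2650 = -0.2813 ⇒ -0.28
√T = √0.25 = 0.5000
φ(d₁) = φ(-0.28) = 0.3836
vega = S·φ(d₁)·√T = 300·0.3836·0.5000 = 57.5400

57.54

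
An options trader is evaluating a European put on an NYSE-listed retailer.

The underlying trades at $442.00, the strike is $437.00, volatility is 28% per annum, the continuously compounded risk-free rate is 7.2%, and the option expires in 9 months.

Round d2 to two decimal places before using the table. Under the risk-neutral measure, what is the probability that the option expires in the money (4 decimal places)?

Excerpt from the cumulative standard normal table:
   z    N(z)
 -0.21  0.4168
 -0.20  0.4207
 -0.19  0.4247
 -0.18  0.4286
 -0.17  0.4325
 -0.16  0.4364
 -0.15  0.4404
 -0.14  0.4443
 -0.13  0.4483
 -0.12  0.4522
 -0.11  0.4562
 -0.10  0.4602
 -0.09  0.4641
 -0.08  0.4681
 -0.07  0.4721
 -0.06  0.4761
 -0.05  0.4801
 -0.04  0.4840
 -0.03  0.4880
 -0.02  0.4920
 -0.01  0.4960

T = 0.75;  σ√T = 0.2425
d₁ = [ln(442/437) + (0.072 + ½·0.28²)·0.75] / (σ√T) = (0.0114 + 0.0834) / 0.2425 = 0.3909 ⇒ 0.39
d₂ = 0.3909 − 0.2425 = 0.1484 ⇒ 0.15
Risk-neutral Pr[S_T < K] = N(−d₂) = N(-0.15) = 0.4404

0.4404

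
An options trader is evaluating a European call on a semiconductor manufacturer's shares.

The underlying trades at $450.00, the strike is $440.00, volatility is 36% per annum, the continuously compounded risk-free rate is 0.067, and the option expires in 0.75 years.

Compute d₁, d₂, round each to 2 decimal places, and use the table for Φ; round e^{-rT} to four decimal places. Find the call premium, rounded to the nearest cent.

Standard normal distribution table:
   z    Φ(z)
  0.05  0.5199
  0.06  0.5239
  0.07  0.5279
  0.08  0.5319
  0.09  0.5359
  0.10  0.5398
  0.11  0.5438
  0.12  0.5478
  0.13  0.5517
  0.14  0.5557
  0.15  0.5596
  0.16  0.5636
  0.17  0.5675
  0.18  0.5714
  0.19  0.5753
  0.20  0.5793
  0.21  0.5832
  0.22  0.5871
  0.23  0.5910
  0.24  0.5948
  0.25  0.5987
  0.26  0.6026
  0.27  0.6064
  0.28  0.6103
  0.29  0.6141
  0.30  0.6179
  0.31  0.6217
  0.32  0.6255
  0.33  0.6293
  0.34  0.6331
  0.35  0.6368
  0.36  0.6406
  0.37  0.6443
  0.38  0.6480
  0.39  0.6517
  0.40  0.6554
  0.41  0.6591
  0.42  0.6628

T = 0.75;  σ√T = 0.3118
d₁ = [ln(450/440) + (0.067 + ½·0.36²)·0.75] / (σ√T) = (0.0225 + 0.0988) / 0.3118 = 0.3891 ⇒ 0.39
d₂ = 0.3891 − 0.3118 = 0.0774 ⇒ 0.08
e^(−rT) = e^(−0.067·0.75) = 0.9510
C = 450·N(0.39) − 440·0.9510·N(0.08) = 450·0.6517 − 440·0.9510·0.5319 = 293.2650 − 222.5682 = 70.6968

$70.70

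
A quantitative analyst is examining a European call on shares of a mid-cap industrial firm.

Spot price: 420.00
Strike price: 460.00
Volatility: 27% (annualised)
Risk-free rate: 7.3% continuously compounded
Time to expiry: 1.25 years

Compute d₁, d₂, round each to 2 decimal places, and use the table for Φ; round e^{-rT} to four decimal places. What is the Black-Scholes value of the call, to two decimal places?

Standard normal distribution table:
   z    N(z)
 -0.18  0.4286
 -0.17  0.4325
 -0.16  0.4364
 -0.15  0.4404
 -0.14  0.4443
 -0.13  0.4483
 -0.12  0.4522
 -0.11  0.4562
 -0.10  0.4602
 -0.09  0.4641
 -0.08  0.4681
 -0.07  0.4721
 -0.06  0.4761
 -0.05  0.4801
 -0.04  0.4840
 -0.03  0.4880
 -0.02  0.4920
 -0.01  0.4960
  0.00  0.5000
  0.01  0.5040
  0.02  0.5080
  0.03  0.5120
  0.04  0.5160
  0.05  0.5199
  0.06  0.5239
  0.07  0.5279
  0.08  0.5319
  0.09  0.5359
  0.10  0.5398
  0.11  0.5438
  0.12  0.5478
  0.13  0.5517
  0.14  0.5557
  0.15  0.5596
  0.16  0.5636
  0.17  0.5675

σ√T = 0.27 × 1.1180 = 0.3019
d₁ = [ln(420/460) + (0.073 + ½·0.27²)·1.25] / (σ√T) = (-0.0910 + 0.1368) / 0.3019 = 0.1519 ≈ 0.15
d₂ = 0.1519 − 0.3019 = -0.1500 ≈ -0.15
e^(−rT) = e^(−0.073·1.25) = 0.9128
N(d₁) = N(0.15) = 0.5596;  N(d₂) = N(-0.15) = 0.4404
C = 420·0.5596 − 460·0.9128·0.4404 = 235.0320 − 184.9187 = 50.1133

50.11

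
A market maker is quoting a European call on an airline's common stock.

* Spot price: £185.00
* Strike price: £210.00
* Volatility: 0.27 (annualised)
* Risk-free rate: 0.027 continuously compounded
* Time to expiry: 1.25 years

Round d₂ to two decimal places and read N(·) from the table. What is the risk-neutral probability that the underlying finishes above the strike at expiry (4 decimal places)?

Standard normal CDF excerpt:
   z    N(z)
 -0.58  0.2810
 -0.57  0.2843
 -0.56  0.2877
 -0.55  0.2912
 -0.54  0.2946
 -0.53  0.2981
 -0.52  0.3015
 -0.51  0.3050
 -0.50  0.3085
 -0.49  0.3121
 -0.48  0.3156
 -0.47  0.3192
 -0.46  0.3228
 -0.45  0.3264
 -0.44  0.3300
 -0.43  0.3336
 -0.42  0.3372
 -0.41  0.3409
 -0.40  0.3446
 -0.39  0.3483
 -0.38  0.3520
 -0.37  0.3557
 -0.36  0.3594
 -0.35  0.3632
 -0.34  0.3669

0.3228

T = 1.25;  σ√T = 0.3019
d₁ = [ln(185/210) + (0.027 + 0.27²/2)·1.25] / 0.3019 = [-0.1268 + 0.0793] / 0.3019 = -0.1572 which rounds to -0.16
d₂ = d₁ − σ√T = -0.1572 − 0.3019 = -0.4590 which rounds to -0.46
Risk-neutral Pr[S_T > K] = N(d₂) = N(-0.46) = 0.3228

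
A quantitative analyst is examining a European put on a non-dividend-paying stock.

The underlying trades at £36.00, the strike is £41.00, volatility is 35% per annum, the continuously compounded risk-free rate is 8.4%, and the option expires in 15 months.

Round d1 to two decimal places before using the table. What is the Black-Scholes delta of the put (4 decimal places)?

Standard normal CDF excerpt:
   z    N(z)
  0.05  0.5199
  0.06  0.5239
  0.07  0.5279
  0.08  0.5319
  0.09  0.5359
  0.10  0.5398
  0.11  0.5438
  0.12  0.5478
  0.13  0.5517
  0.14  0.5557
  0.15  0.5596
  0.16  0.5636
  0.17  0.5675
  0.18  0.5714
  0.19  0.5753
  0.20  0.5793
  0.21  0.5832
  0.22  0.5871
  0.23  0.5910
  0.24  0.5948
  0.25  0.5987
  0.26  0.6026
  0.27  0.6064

T = 1.25;  σ√T = 0.3913
d₁ = [ln(36/41) + (0.084 + 0.35²/2)·1.25] / 0.3913 = [-0.1301 + 0.1816] / 0.3913 = 0.1316 ⇒ 0.13
N(d₁) = N(0.13) = 0.5517
Δ_put = N(d₁) − 1 = 0.5517 − 1 = -0.4483

-0.4483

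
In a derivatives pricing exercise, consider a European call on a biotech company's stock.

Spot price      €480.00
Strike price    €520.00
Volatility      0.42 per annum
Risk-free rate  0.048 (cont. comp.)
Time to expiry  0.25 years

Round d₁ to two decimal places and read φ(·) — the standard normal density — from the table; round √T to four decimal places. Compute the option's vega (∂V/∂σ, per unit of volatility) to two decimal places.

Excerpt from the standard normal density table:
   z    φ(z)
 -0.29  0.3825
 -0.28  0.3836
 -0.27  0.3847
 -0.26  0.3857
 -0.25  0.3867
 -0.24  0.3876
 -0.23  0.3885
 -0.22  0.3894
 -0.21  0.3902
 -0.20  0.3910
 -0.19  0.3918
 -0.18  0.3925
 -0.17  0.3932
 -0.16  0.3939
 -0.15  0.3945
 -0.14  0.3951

93.46

σ√T = 0.42·√0.25 = 0.2100
ln(S/K) + (r + σ²/2)T = ln(480/520) + (0.048 + 0.42²/2)·0.25 = -0.0800 + 0.0340 = -0.0460
d₁ = -0.0460 / 0.2100 = -0.2190 → -0.22
√T = √0.25 = 0.5000
φ(d₁) = φ(-0.22) = 0.3894
vega = S·φ(d₁)·√T = 480·0.3894·0.5000 = 93.4560
(Call and put vega coincide under Black-Scholes.)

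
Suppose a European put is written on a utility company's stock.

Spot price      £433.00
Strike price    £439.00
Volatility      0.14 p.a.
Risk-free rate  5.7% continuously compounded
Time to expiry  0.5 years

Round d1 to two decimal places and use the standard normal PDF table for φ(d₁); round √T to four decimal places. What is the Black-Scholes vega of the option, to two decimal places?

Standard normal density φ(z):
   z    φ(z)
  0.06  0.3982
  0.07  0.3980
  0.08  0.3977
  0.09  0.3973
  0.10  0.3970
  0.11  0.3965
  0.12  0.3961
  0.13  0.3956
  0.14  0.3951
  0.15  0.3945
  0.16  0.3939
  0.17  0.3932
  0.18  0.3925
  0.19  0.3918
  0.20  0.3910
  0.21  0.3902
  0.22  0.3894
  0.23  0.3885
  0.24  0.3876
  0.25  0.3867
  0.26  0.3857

T = 0.5;  σ√T = 0.0990
ln(S/K) + (r + σ²/2)T = ln(433/439) + (0.057 + 0.14²/2)·0.5 = -0.0138 + 0.0334 = 0.0196
d₁ = 0.0196 / 0.0990 = 0.1984 → 0.20
√T = √0.5 = 0.7071
φ(d₁) = φ(0.20) = 0.3910
vega = S·φ(d₁)·√T = 433·0.3910·0.7071 = 119.7142

119.71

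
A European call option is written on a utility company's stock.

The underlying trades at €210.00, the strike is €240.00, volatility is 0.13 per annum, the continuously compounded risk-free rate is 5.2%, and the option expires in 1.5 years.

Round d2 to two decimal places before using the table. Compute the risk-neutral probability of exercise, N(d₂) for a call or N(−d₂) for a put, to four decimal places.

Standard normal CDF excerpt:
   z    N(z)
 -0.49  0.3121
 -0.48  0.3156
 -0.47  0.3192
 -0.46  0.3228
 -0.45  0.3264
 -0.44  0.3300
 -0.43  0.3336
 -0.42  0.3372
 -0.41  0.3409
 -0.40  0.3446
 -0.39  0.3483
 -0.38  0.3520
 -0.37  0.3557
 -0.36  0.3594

0.3336

σ√T = 0.13·√1.5 = 0.1592
d₁ = [ln(210/240) + (0.052 + 0.13²/2)·1.5] / 0.1592 = [-0.1335 + 0.0907] / 0.1592 = -0.2692 ⇒ -0.27
d₂ = d₁ − σ√T = -0.2692 − 0.1592 = -0.4284 ⇒ -0.43
Risk-neutral Pr[S_T > K] = N(d₂) = N(-0.43) = 0.3336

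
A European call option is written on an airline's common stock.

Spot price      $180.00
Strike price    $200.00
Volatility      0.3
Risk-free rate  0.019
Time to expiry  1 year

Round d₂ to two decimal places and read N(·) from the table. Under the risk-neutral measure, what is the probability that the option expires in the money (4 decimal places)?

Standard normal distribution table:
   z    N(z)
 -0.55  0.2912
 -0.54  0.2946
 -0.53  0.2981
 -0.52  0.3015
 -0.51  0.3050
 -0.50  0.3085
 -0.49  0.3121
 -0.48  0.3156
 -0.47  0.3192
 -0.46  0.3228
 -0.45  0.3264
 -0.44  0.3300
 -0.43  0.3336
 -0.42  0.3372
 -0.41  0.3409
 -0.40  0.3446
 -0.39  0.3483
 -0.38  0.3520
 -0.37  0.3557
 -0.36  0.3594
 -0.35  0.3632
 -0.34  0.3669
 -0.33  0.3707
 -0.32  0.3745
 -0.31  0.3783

σ√T = 0.3·√1 = 0.3000
d₁ = [ln(180/200) + (0.019 + 0.3²/2)·1] / 0.3000 = [-0.1054 + 0.0640] / 0.3000 = -0.1379 which rounds to -0.14
d₂ = d₁ − σ√T = -0.1379 − 0.3000 = -0.4379 which rounds to -0.44
Pr(exercise) under Q = N(d₂) = 0.3300

0.3300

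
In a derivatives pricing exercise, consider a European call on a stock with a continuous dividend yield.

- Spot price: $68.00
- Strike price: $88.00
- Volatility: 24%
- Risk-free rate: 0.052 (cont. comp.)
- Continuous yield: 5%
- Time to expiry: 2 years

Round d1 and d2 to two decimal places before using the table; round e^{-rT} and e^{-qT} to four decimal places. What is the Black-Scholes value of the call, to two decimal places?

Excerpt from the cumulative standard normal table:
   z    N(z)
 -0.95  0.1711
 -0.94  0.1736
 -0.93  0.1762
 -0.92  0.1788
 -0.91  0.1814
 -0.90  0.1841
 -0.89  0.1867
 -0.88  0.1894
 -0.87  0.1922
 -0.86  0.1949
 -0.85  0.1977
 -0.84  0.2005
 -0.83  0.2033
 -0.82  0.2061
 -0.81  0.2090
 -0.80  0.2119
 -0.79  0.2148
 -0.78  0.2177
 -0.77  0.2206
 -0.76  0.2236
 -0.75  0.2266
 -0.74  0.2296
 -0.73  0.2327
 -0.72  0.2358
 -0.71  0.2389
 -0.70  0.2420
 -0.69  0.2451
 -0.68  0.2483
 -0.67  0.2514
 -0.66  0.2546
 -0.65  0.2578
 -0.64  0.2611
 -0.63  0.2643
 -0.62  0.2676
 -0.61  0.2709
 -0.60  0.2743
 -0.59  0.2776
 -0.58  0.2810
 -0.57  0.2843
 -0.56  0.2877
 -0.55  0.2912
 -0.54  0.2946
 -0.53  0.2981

σ√T = 0.24·√2 = 0.3394
d₁ = [ln(68/88) + (0.052 − 0.05 + ½·0.24²)·2] / (σ√T) = (-0.2578 + 0.0616) / 0.3394 = -0.5781 → -0.58
d₂ = -0.5781 − 0.3394 = -0.9176 → -0.92
e^(−qT) = e^(−0.05·2) = 0.9048;  e^(−rT) = e^(−0.052·2) = 0.9012
N(d₁) = N(-0.58) = 0.2810;  N(d₂) = N(-0.92) = 0.1788
C = 68·0.9048·0.2810 − 88·0.9012·0.1788 = 17.2889 − 14.1798 = 3.1091

$3.11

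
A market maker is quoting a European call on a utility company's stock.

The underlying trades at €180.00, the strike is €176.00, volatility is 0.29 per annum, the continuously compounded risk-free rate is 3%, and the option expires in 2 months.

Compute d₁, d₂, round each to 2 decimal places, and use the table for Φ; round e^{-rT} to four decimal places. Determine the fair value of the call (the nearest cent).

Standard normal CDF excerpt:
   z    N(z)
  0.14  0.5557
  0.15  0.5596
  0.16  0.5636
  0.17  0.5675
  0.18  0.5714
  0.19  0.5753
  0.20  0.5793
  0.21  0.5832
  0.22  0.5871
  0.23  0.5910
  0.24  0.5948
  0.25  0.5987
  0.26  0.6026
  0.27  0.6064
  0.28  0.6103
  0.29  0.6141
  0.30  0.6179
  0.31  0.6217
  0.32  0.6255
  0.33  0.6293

T = 0.1667;  σ√T = 0.1184
ln(S/K) + (r + σ²/2)T = ln(180/176) + (0.03 + 0.29²/2)·0.1667 = 0.0225 + 0.0120 = 0.0345
d₁ = 0.0345 / 0.1184 = 0.2912 ≈ 0.29
d₂ = d₁ − σ√T = 0.2912 − 0.1184 = 0.1729 ≈ 0.17
e^(−rT) = e^(−0.03·0.1667) = 0.9950
N(d₁) = N(0.29) = 0.6141;  N(d₂) = N(0.17) = 0.5675
C = 180·0.6141 − 176·0.9950·0.5675 = 110.5380 − 99.3806 = 11.1574

€11.16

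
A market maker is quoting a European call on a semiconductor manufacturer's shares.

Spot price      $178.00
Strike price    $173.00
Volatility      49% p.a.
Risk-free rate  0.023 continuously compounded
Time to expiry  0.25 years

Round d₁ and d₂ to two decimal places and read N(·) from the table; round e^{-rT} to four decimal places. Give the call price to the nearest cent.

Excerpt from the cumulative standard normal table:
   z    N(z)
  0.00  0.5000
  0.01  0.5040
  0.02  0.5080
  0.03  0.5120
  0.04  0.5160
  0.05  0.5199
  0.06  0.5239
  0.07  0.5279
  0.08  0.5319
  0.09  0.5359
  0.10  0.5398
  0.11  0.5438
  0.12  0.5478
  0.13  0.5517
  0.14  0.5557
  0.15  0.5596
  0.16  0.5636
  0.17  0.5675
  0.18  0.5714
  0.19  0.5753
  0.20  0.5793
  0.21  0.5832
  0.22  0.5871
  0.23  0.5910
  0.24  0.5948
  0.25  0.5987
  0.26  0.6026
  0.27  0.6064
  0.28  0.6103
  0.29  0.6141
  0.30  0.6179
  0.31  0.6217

$19.88

σ√T = 0.49 × 0.5000 = 0.2450
ln(S/K) + (r + σ²/2)T = ln(178/173) + (0.023 + 0.49²/2)·0.25 = 0.0285 + 0.0358 = 0.0643
d₁ = 0.0643 / 0.2450 = 0.2623 ⇒ 0.26
d₂ = d₁ − σ√T = 0.2623 − 0.2450 = 0.0173 ⇒ 0.02
exp(−rT) = exp(−0.023·0.25) = 0.9943
N(d₁) = N(0.26) = 0.6026;  N(d₂) = N(0.02) = 0.5080
C = 178·0.6026 − 173·0.9943·0.5080 = 107.2628 − 87.3831 = 19.8797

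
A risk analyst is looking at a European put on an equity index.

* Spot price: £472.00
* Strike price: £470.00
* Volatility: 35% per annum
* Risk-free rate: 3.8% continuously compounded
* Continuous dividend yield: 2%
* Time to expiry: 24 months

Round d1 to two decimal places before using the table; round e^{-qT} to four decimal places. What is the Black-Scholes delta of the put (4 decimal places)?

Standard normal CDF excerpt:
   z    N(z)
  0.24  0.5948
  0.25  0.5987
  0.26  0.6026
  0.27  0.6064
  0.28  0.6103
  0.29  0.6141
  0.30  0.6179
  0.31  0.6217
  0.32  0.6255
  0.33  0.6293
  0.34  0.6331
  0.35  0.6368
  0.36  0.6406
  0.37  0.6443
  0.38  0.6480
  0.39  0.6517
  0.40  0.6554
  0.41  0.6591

σ√T = 0.35·√2 = 0.4950
ln(S/K) + (r − q + σ²/2)T = ln(472/470) + (0.038 − 0.02 + 0.35²/2)·2 = 0.0042 + 0.1585 = 0.1627
d₁ = 0.1627 / 0.4950 = 0.3288 ≈ 0.33
N(d₁) = N(0.33) = 0.6293
Δ_put = exp(−qT)·(N(d₁) − 1) = 0.9608·(0.6293 − 1) = -0.3562

-0.3562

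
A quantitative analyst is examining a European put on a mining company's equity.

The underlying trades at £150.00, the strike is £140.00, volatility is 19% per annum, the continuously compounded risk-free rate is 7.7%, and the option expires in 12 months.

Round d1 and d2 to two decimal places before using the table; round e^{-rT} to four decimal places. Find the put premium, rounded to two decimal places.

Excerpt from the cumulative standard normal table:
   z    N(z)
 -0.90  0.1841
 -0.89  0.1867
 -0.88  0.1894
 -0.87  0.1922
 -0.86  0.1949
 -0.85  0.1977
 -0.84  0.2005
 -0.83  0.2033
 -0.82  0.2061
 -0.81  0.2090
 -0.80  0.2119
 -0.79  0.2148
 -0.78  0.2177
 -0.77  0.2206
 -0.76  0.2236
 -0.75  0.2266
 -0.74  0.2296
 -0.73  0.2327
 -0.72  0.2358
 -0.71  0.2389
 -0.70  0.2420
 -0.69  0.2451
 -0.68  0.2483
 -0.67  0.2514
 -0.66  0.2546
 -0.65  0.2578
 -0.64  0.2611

σ√T = 0.19·√1 = 0.1900
d₁ = [ln(150/140) + (0.077 + 0.19²/2)·1] / 0.1900 = [0.0690 + 0.0950] / 0.1900 = 0.8634 which rounds to 0.86
d₂ = d₁ − σ√T = 0.8634 − 0.1900 = 0.6734 which rounds to 0.67
e^(−rT) = e^(−0.077·1) = 0.9259
P = 140·0.9259·N(-0.67) − 150·N(-0.86) = 140·0.9259·0.2514 − 150·0.1949 = 32.5880 − 29.2350 = 3.3530

£3.35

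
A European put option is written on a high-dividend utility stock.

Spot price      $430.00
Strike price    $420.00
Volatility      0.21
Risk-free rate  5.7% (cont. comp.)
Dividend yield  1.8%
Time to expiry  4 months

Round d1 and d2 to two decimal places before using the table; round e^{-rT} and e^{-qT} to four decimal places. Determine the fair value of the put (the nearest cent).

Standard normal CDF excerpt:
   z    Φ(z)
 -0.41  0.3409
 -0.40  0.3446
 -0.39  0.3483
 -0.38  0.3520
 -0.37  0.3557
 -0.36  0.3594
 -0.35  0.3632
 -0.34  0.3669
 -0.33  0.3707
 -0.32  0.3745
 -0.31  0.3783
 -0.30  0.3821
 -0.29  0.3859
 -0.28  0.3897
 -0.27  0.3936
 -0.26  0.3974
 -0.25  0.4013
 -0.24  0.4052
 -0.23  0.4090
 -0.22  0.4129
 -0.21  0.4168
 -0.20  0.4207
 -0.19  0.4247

σ√T = 0.21 × 0.5774 = 0.1212
d₁ = [ln(430/420) + (0.057 − 0.018 + 0.21²/2)·0.3333] / 0.1212 = [0.0235 + 0.0204] / 0.1212 = 0.3619 ⇒ 0.36
d₂ = d₁ − σ√T = 0.3619 − 0.1212 = 0.2407 ⇒ 0.24
e^(−qT) = e^(−0.018·0.3333) = 0.9940;  e^(−rT) = e^(−0.057·0.3333) = 0.9812
N(−d₂) = N(-0.24) = 0.4052;  N(−d₁) = N(-0.36) = 0.3594
P = 420·0.9812·0.4052 − 430·0.9940·0.3594 = 166.9845 − 153.6147 = 13.3698

$13.37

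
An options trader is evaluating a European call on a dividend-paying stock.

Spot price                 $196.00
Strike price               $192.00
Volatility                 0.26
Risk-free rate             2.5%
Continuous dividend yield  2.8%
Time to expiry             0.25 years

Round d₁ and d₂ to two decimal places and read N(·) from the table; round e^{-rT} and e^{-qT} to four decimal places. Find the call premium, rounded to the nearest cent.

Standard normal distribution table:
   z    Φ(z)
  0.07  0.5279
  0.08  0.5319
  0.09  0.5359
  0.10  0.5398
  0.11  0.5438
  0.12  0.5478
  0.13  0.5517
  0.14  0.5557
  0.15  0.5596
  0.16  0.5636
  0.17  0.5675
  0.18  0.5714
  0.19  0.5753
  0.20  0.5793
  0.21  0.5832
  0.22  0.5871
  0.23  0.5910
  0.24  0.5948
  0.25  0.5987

$12.01

σ√T = 0.26 × 0.5000 = 0.1300
d₁ = [ln(196/192) + (0.025 − 0.028 + 0.26²/2)·0.25] / 0.1300 = [0.0206 + 0.0077] / 0.1300 = 0.2178 ⇒ 0.22
d₂ = d₁ − σ√T = 0.2178 − 0.1300 = 0.0878 ⇒ 0.09
exp(−qT) = exp(−0.028·0.25) = 0.9930;  exp(−rT) = exp(−0.025·0.25) = 0.9938
C = 196·0.9930·N(0.22) − 192·0.9938·N(0.09) = 196·0.9930·0.5871 − 192·0.9938·0.5359 = 114.2661 − 102.2549 = 12.0112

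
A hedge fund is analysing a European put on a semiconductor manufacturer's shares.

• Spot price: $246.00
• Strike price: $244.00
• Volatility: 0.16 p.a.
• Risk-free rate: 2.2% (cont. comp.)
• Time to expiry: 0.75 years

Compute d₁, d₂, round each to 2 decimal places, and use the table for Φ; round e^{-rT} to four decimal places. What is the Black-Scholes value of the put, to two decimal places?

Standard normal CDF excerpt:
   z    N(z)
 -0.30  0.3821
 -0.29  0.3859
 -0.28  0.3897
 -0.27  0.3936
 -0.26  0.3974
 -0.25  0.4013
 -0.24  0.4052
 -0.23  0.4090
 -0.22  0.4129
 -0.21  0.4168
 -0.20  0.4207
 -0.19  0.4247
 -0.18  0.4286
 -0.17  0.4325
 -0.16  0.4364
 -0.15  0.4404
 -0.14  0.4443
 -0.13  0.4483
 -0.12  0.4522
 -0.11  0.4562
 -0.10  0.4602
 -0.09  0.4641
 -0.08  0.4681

$10.77

T = 0.75;  σ√T = 0.1386
d₁ = [ln(246/244) + (0.022 + 0.16²/2)·0.75] / 0.1386 = [0.0082 + 0.0261] / 0.1386 = 0.2473 ⇒ 0.25
d₂ = d₁ − σ√T = 0.2473 − 0.1386 = 0.1087 ⇒ 0.11
e^(−rT) = e^(−0.022·0.75) = 0.9836
P = 244·0.9836·N(-0.11) − 246·N(-0.25) = 244·0.9836·0.4562 − 246·0.4013 = 109.4873 − 98.7198 = 10.7675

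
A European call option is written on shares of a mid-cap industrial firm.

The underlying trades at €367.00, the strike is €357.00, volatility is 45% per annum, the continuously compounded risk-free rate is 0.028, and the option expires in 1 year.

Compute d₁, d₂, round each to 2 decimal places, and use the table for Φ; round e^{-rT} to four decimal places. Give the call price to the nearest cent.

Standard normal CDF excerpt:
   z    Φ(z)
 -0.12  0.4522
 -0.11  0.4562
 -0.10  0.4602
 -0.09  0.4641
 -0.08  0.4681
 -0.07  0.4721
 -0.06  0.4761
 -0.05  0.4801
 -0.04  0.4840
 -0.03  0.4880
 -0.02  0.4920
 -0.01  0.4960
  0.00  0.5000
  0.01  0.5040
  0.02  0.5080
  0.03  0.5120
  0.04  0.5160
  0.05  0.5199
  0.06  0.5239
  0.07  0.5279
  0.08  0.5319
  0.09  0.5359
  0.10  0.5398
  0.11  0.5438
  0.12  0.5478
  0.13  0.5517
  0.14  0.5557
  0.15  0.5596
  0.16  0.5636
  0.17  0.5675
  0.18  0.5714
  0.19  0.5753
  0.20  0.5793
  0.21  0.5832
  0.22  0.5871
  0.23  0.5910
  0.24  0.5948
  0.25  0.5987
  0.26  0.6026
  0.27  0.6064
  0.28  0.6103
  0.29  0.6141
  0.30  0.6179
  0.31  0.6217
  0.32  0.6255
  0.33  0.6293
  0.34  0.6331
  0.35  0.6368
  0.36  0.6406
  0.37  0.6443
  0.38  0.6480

T = 1;  σ√T = 0.4500
d₁ = [ln(367/357) + (0.028 + 0.45²/2)·1] / 0.4500 = [0.0276 + 0.1293] / 0.4500 = 0.3486 which rounds to 0.35
d₂ = d₁ − σ√T = 0.3486 − 0.4500 = -0.1014 which rounds to -0.10
exp(−rT) = exp(−0.028·1) = 0.9724
N(d₁) = N(0.35) = 0.6368;  N(d₂) = N(-0.10) = 0.4602
C = 367·0.6368 − 357·0.9724·0.4602 = 233.7056 − 159.7570 = 73.9486

€73.95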